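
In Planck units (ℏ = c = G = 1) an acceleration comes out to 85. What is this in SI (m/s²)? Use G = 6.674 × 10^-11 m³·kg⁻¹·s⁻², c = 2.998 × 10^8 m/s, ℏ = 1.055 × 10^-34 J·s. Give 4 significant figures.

One Planck acceleration: a_P = √(c⁷/(ℏG)) = 5.560 × 10^51 m/s².
85 × 5.560 × 10^51 m/s² = 4.726 × 10^53 m/s²

4.726 × 10^53 m/s²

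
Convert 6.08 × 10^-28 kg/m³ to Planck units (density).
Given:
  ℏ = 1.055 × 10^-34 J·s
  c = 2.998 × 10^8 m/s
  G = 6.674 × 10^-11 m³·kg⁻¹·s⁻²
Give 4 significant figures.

Planck density: ρ_P = c⁵/(ℏG²) = 5.154 × 10^96 kg/m³.
6.08 × 10^-28 / 5.154 × 10^96 = 1.180 × 10^-124

1.180 × 10^-124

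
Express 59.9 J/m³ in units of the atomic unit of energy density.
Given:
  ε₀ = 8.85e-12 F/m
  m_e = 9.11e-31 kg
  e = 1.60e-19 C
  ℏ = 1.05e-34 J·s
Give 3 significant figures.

atomic unit of energy density: u_au = E_h/a₀³ = m_e⁴e¹⁰/((4πε₀)⁵ℏ⁸) = 3.01e13 J/m³.
59.9 / 3.01e13 = 1.99e-12

1.99e-12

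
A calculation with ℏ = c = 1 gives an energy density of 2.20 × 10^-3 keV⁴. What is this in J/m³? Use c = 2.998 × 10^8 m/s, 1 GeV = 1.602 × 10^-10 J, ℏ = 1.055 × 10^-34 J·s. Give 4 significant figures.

[E]/[L]³ = [E]⁴/(ℏc)³; restore (ℏc)⁻³.
1 GeV⁴ → 1/(ℏc)³ × (1 GeV in J)⁴ = 2.082 × 10^37 J/m³.
Convert the energy scale: 2.20 × 10^-3 keV⁴ = 2.20 × 10^-27 GeV⁴.
Result: 2.20 × 10^-27 × 2.082 × 10^37 = 4.580 × 10^10 J/m³.

4.580 × 10^10 J/m³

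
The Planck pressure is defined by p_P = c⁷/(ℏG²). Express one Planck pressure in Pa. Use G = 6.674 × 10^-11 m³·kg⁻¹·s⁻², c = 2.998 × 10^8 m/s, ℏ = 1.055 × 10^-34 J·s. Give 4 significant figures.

p_P = c⁷/(ℏG²)
  = 2.177 × 10^59 / 4.699 × 10^-55
  = 4.632 × 10^113 Pa

4.632 × 10^113 Pa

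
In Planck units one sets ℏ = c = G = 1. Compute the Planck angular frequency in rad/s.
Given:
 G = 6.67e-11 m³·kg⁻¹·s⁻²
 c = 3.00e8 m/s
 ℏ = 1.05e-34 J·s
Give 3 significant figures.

1.86e43 rad/s

ω_P = √(c⁵/(ℏG))
  = √(3.47e86)
  = 1.86e43 rad/s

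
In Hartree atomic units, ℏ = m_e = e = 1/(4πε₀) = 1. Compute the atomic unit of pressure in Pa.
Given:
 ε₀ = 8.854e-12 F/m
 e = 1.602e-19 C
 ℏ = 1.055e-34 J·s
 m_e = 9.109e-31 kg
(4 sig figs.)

2.929e13 Pa

Dimensional analysis gives P_au = E_h/a₀³ = m_e⁴e¹⁰/((4πε₀)⁵ℏ⁸).
E_h = 4.354e-18 J
a₀ = 5.297e-11 m
E_h/a₀³ = 2.929e13 Pa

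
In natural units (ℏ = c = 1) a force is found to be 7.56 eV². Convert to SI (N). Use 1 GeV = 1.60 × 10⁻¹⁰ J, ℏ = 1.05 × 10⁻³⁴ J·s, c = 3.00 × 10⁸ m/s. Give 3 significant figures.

6.14 × 10⁻¹² N

Force is [E]/[L] = [E]²/(ℏc); restore (ℏc)⁻¹.
1 GeV² → 1/(ℏc) × (1 GeV in J)² = 8.13 × 10⁵ N.
Convert the energy scale: 7.56 eV² = 7.56 × 10⁻¹⁸ GeV².
Result: 7.56 × 10⁻¹⁸ × 8.13 × 10⁵ = 6.14 × 10⁻¹² N.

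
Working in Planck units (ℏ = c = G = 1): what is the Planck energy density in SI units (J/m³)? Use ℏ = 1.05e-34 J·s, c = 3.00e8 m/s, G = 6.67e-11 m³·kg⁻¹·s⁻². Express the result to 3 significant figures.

4.68e113 J/m³

From ℏ = c = G = 1 the energy density scale is u_P = c⁷/(ℏG²).
  = 2.19e59 / 4.67e-55
  = 4.68e113 J/m³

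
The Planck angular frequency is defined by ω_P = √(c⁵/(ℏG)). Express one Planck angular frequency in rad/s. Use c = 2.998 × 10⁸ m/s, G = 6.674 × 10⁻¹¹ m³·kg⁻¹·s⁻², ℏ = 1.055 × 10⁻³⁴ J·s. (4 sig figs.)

1.855 × 10⁴³ rad/s

ω_P = √(c⁵/(ℏG))
  = √(3.440 × 10⁸⁶)
  = 1.855 × 10⁴³ rad/s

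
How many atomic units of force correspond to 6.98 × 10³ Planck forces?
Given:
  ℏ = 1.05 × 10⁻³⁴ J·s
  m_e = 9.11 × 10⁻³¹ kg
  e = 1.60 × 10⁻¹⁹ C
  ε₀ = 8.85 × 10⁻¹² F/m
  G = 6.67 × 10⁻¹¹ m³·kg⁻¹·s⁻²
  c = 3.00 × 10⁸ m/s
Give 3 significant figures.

Planck force: F_P = c⁴/G = 1.21 × 10⁴⁴ N
atomic unit of force: F_au = E_h/a₀ = m_e²e⁶/((4πε₀)³ℏ⁴) = 8.33 × 10⁻⁸ N
6.98 × 10³ × 1.21 × 10⁴⁴ / 8.33 × 10⁻⁸ = 1.02 × 10⁵⁵

1.02 × 10⁵⁵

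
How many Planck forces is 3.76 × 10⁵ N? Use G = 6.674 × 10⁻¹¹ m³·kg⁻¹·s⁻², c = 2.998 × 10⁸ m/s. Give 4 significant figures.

Planck force: F_P = c⁴/G = 1.210 × 10⁴⁴ N.
3.76 × 10⁵ / 1.210 × 10⁴⁴ = 3.106 × 10⁻³⁹

3.106 × 10⁻³⁹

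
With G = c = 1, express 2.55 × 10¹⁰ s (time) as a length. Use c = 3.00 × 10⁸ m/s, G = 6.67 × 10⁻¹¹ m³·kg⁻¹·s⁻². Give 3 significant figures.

7.65 × 10¹⁸ m

Time → length via c.
2.55 × 10¹⁰ s × (c) = 7.65 × 10¹⁸ m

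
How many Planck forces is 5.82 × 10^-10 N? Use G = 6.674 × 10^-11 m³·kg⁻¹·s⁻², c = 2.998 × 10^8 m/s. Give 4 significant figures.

Planck force: F_P = c⁴/G = 1.210 × 10^44 N.
5.82 × 10^-10 / 1.210 × 10^44 = 4.808 × 10^-54

4.808 × 10^-54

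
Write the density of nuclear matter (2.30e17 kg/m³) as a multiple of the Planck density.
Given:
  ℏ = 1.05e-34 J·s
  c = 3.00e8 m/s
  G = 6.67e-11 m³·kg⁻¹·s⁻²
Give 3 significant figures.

Planck density: ρ_P = c⁵/(ℏG²) = 5.20e96 kg/m³.
2.30e17 / 5.20e96 = 4.42e-80

4.42e-80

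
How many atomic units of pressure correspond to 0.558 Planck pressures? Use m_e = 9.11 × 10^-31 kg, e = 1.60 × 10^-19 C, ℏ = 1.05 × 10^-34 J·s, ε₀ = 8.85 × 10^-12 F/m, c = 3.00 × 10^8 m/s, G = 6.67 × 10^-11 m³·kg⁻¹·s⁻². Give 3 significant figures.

Planck pressure: p_P = c⁷/(ℏG²) = 4.68 × 10^113 Pa
atomic unit of pressure: P_au = E_h/a₀³ = m_e⁴e¹⁰/((4πε₀)⁵ℏ⁸) = 3.01 × 10^13 Pa
0.558 × 4.68 × 10^113 / 3.01 × 10^13 = 8.67 × 10^99

8.67 × 10^99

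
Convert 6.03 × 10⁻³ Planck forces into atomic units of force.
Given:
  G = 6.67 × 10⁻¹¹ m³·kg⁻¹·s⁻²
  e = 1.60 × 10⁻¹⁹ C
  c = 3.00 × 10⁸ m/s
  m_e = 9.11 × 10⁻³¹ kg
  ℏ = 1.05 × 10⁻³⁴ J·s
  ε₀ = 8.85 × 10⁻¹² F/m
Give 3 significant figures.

Planck force: F_P = c⁴/G = 1.21 × 10⁴⁴ N
atomic unit of force: F_au = E_h/a₀ = m_e²e⁶/((4πε₀)³ℏ⁴) = 8.33 × 10⁻⁸ N
6.03 × 10⁻³ × 1.21 × 10⁴⁴ / 8.33 × 10⁻⁸ = 8.79 × 10⁴⁸

8.79 × 10⁴⁸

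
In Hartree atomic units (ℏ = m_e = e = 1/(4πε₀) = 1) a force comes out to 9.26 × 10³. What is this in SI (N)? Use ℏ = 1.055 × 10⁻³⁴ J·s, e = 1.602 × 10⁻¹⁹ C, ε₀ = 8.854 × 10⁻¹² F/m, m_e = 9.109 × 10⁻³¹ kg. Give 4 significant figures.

One atomic unit of force: F_au = E_h/a₀ = m_e²e⁶/((4πε₀)³ℏ⁴) = 8.220 × 10⁻⁸ N.
9.26 × 10³ × 8.220 × 10⁻⁸ N = 7.611 × 10⁻⁴ N

7.611 × 10⁻⁴ N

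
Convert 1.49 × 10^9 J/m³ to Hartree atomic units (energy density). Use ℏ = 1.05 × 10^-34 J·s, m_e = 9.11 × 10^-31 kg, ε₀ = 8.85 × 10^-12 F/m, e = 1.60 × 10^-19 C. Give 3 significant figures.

atomic unit of energy density: u_au = E_h/a₀³ = m_e⁴e¹⁰/((4πε₀)⁵ℏ⁸) = 3.01 × 10^13 J/m³.
1.49 × 10^9 / 3.01 × 10^13 = 4.95 × 10^-5

4.95 × 10^-5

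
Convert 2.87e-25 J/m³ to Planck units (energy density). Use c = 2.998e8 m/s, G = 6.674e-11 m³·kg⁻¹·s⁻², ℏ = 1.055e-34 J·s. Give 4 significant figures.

Planck energy density: u_P = c⁷/(ℏG²) = 4.632e113 J/m³.
2.87e-25 / 4.632e113 = 6.196e-139

6.196e-139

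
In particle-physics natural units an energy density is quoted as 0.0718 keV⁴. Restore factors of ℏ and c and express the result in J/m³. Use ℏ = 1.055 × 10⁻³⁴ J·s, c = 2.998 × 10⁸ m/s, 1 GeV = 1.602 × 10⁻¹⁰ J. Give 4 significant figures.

[E]/[L]³ = [E]⁴/(ℏc)³; restore (ℏc)⁻³.
1 GeV⁴ → 1/(ℏc)³ × (1 GeV in J)⁴ = 2.082 × 10³⁷ J/m³.
Convert the energy scale: 0.0718 keV⁴ = 7.18 × 10⁻²⁶ GeV⁴.
Result: 7.18 × 10⁻²⁶ × 2.082 × 10³⁷ = 1.495 × 10¹² J/m³.

1.495 × 10¹² J/m³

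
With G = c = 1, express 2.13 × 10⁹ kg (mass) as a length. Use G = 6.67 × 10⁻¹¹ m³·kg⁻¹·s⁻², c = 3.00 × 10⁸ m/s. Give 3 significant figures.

1.58 × 10⁻¹⁸ m

In G = c = 1 units mass has dimensions of length; the conversion factor is G/c².
2.13 × 10⁹ kg × (G/c²) = 1.58 × 10⁻¹⁸ m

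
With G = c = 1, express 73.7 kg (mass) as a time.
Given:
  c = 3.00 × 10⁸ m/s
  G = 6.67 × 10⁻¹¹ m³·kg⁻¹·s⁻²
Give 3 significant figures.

Mass → time via G/c³.
73.7 kg × (G/c³) = 1.82 × 10⁻³⁴ s

1.82 × 10⁻³⁴ s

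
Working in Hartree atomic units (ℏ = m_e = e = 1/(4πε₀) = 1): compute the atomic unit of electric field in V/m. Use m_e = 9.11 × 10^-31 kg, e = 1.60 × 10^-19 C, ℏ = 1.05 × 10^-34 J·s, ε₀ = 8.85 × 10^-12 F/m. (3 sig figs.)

5.20 × 10^11 V/m

Dimensional analysis gives E_au = E_h/(e a₀) = m_e²e⁵/((4πε₀)³ℏ⁴).
E_h = 4.38 × 10^-18 J
a₀ = 5.26 × 10^-11 m
E_h/(e·a₀) = 5.20 × 10^11 V/m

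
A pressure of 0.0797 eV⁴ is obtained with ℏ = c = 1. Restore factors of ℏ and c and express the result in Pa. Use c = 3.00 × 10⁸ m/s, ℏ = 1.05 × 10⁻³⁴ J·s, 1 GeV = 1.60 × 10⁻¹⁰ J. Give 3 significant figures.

Pressure is [E]/[L]³ = [E]⁴/(ℏc)³.
1 GeV⁴ → 1/(ℏc)³ × (1 GeV in J)⁴ = 2.10 × 10³⁷ Pa.
Convert the energy scale: 0.0797 eV⁴ = 7.97 × 10⁻³⁸ GeV⁴.
Result: 7.97 × 10⁻³⁸ × 2.10 × 10³⁷ = 1.67 Pa.

1.67 Pa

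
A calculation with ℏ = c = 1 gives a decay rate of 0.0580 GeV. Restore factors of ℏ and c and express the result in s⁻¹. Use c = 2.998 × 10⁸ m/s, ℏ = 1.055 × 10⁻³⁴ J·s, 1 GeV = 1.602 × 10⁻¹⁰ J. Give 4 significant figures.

A rate is [E]/ℏ; divide by ℏ.
1 GeV → 1/ℏ × (1 GeV in J) = 1.518 × 10²⁴ s⁻¹.
Result: 0.0580 × 1.518 × 10²⁴ = 8.807 × 10²² s⁻¹.

8.807 × 10²² s⁻¹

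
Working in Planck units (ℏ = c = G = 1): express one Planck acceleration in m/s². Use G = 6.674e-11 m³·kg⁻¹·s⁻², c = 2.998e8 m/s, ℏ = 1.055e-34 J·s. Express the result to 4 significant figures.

5.560e51 m/s²

From ℏ = c = G = 1 the acceleration scale is a_P = √(c⁷/(ℏG)).
  = √(3.092e103)
  = 5.560e51 m/s²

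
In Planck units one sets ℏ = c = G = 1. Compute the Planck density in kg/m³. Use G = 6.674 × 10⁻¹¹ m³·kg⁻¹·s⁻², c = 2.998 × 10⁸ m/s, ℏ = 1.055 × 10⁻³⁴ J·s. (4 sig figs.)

5.154 × 10⁹⁶ kg/m³

ρ_P = c⁵/(ℏG²)
  = 2.422 × 10⁴² / 4.699 × 10⁻⁵⁵
  = 5.154 × 10⁹⁶ kg/m³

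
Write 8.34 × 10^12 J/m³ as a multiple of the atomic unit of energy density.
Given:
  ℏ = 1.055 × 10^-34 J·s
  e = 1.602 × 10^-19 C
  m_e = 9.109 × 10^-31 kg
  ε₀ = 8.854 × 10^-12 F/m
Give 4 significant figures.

0.2847

atomic unit of energy density: u_au = E_h/a₀³ = m_e⁴e¹⁰/((4πε₀)⁵ℏ⁸) = 2.929 × 10^13 J/m³.
8.34 × 10^12 / 2.929 × 10^13 = 0.2847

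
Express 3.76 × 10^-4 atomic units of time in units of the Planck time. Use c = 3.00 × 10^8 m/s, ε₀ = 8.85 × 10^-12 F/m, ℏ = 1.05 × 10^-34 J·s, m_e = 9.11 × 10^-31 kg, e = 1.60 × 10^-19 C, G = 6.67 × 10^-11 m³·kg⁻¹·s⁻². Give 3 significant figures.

atomic unit of time: τ_au = (4πε₀)²ℏ³/(m_e e⁴) = 2.40 × 10^-17 s
Planck time: t_P = √(ℏG/c⁵) = 5.37 × 10^-44 s
3.76 × 10^-4 × 2.40 × 10^-17 / 5.37 × 10^-44 = 1.68 × 10^23

1.68 × 10^23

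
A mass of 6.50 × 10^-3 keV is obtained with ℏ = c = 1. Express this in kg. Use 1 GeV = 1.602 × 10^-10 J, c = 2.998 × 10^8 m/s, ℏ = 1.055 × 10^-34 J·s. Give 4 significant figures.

1.159 × 10^-35 kg

Mass is [E]/c²; divide by c².
1 GeV → 1/c² × (1 GeV in J) = 1.782 × 10^-27 kg.
Convert the energy scale: 6.50 × 10^-3 keV = 6.50 × 10^-9 GeV.
Result: 6.50 × 10^-9 × 1.782 × 10^-27 = 1.159 × 10^-35 kg.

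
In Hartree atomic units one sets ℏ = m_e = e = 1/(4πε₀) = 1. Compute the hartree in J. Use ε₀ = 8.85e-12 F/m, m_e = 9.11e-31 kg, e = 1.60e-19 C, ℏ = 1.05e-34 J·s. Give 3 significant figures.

4.38e-18 J

E_h = m_e e⁴/(4πε₀ℏ)²
  = 5.97e-106 / 1.36e-88
  = 4.38e-18 J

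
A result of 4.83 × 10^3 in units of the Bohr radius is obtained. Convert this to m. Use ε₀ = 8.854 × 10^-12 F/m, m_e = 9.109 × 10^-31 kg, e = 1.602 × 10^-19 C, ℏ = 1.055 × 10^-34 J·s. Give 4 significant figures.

2.559 × 10^-7 m

One Bohr radius: a₀ = 4πε₀ℏ²/(m_e e²) = 5.297 × 10^-11 m.
4.83 × 10^3 × 5.297 × 10^-11 m = 2.559 × 10^-7 m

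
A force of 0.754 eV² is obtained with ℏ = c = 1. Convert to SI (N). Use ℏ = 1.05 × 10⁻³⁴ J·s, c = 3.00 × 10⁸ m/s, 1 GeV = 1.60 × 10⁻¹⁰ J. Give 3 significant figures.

Force is [E]/[L] = [E]²/(ℏc); restore (ℏc)⁻¹.
1 GeV² → 1/(ℏc) × (1 GeV in J)² = 8.13 × 10⁵ N.
Convert the energy scale: 0.754 eV² = 7.54 × 10⁻¹⁹ GeV².
Result: 7.54 × 10⁻¹⁹ × 8.13 × 10⁵ = 6.13 × 10⁻¹³ N.

6.13 × 10⁻¹³ N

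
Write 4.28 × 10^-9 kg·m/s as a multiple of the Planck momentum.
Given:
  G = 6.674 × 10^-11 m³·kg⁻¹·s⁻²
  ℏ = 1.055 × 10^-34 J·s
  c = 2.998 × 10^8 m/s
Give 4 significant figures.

6.558 × 10^-10

Planck momentum: p_P = √(ℏc³/G) = 6.527 kg·m/s.
4.28 × 10^-9 / 6.527 = 6.558 × 10^-10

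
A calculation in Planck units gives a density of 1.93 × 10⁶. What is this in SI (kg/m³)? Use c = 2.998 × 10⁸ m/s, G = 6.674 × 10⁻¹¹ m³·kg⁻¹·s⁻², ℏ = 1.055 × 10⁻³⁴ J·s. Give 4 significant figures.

9.947 × 10¹⁰² kg/m³

One Planck density: ρ_P = c⁵/(ℏG²) = 5.154 × 10⁹⁶ kg/m³.
1.93 × 10⁶ × 5.154 × 10⁹⁶ kg/m³ = 9.947 × 10¹⁰² kg/m³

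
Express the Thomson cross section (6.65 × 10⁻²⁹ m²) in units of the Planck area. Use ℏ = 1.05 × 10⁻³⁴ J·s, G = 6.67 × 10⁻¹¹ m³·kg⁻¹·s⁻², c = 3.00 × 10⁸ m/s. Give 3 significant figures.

2.56 × 10⁴¹

Planck area: A_P = ℏG/c³ = 2.59 × 10⁻⁷⁰ m².
6.65 × 10⁻²⁹ / 2.59 × 10⁻⁷⁰ = 2.56 × 10⁴¹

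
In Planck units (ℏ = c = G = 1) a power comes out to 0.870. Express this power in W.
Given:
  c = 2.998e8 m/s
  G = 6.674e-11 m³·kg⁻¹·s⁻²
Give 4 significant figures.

3.157e52 W

One Planck power: P_P = c⁵/G = 3.629e52 W.
0.870 × 3.629e52 W = 3.157e52 W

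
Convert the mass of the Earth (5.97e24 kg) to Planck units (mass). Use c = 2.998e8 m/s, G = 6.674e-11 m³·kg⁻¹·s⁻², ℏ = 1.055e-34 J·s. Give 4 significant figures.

2.742e32

Planck mass: m_P = √(ℏc/G) = 2.177e-8 kg.
5.97e24 / 2.177e-8 = 2.742e32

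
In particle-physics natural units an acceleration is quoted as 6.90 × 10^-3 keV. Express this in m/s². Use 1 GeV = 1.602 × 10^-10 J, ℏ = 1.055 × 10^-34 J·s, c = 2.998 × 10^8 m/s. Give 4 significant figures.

Acceleration is [L]/[T]² = c·[E]/ℏ.
1 GeV → c/ℏ × (1 GeV in J) = 4.552 × 10^32 m/s².
Convert the energy scale: 6.90 × 10^-3 keV = 6.90 × 10^-9 GeV.
Result: 6.90 × 10^-9 × 4.552 × 10^32 = 3.141 × 10^24 m/s².

3.141 × 10^24 m/s²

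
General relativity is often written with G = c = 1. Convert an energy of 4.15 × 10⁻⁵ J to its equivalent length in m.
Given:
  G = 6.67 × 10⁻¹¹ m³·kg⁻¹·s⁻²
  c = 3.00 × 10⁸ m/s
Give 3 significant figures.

Energy → length via G/c⁴.
4.15 × 10⁻⁵ J × (G/c⁴) = 3.42 × 10⁻⁴⁹ m

3.42 × 10⁻⁴⁹ m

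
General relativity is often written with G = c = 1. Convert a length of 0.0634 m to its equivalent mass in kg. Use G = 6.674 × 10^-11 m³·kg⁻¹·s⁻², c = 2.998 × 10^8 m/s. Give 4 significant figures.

8.538 × 10^25 kg

Length → mass via c²/G.
0.0634 m × (c²/G) = 8.538 × 10^25 kg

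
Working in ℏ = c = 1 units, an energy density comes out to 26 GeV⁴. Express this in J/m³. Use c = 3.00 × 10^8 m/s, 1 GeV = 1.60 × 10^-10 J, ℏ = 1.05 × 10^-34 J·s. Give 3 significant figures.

[E]/[L]³ = [E]⁴/(ℏc)³; restore (ℏc)⁻³.
1 GeV⁴ → 1/(ℏc)³ × (1 GeV in J)⁴ = 2.10 × 10^37 J/m³.
Result: 26 × 2.10 × 10^37 = 5.45 × 10^38 J/m³.

5.45 × 10^38 J/m³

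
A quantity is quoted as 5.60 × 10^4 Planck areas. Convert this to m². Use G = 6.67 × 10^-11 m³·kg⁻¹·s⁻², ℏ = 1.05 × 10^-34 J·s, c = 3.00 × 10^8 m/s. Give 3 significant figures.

1.45 × 10^-65 m²

One Planck area: A_P = ℏG/c³ = 2.59 × 10^-70 m².
5.60 × 10^4 × 2.59 × 10^-70 m² = 1.45 × 10^-65 m²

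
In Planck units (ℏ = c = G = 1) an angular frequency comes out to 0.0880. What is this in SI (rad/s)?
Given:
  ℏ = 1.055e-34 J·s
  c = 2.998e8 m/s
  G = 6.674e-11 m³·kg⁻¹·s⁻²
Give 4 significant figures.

One Planck angular frequency: ω_P = √(c⁵/(ℏG)) = 1.855e43 rad/s.
0.0880 × 1.855e43 rad/s = 1.632e42 rad/s

1.632e42 rad/s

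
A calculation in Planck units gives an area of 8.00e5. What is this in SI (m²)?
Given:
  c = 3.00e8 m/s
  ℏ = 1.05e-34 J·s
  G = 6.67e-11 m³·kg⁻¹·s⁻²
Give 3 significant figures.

One Planck area: A_P = ℏG/c³ = 2.59e-70 m².
8.00e5 × 2.59e-70 m² = 2.08e-64 m²

2.08e-64 m²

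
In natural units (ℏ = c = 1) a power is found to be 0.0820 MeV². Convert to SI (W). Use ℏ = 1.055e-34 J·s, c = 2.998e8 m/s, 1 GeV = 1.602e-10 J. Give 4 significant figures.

1.995e7 W

Power is [E]/[T] = [E]²/ℏ.
1 GeV² → 1/ℏ × (1 GeV in J)² = 2.433e14 W.
Convert the energy scale: 0.0820 MeV² = 8.20e-8 GeV².
Result: 8.20e-8 × 2.433e14 = 1.995e7 W.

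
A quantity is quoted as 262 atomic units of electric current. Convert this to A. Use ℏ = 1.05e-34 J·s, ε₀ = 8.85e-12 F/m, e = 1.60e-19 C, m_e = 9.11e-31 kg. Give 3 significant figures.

1.75 A

One atomic unit of electric current: I_au = e E_h/ℏ = m_e e⁵/((4πε₀)²ℏ³) = 6.67e-3 A.
262 × 6.67e-3 A = 1.75 A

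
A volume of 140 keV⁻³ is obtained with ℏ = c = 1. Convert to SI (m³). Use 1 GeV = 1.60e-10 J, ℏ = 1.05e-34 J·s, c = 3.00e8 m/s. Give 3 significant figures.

1.07e-27 m³

Volume is [L]³ = [E]⁻³·(ℏc)³.
1 GeV⁻³ → (ℏc)³ × (1 GeV in J)⁻³ = 7.63e-48 m³.
Convert the energy scale: 140 keV⁻³ = 1.40e20 GeV⁻³.
Result: 1.40e20 × 7.63e-48 = 1.07e-27 m³.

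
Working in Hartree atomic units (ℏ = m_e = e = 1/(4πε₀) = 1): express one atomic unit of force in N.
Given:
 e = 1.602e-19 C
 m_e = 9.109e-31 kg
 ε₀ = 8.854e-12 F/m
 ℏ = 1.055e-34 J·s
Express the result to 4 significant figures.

8.220e-8 N

From ℏ = m_e = e = 1/(4πε₀) = 1 the force scale is F_au = E_h/a₀ = m_e²e⁶/((4πε₀)³ℏ⁴).
E_h = 4.354e-18 J
a₀ = 5.297e-11 m
E_h/a₀ = 8.220e-8 N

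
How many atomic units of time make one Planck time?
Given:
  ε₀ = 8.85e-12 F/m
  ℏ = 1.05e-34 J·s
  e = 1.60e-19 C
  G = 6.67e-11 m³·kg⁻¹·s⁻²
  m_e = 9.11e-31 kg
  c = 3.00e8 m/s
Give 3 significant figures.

Planck time: t_P = √(ℏG/c⁵) = 5.37e-44 s
atomic unit of time: τ_au = (4πε₀)²ℏ³/(m_e e⁴) = 2.40e-17 s
ratio = 5.37e-44 / 2.40e-17 = 2.24e-27

2.24e-27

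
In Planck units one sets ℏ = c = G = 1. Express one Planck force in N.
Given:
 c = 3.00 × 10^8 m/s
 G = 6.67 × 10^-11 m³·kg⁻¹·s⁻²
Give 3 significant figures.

1.21 × 10^44 N

F_P = c⁴/G
  = 8.10 × 10^33 / 6.67 × 10^-11
  = 1.21 × 10^44 N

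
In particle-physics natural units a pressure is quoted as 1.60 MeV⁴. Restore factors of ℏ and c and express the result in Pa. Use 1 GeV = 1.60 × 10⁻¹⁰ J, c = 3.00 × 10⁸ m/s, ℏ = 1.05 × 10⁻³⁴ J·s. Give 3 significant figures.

3.35 × 10²⁵ Pa

Pressure is [E]/[L]³ = [E]⁴/(ℏc)³.
1 GeV⁴ → 1/(ℏc)³ × (1 GeV in J)⁴ = 2.10 × 10³⁷ Pa.
Convert the energy scale: 1.60 MeV⁴ = 1.60 × 10⁻¹² GeV⁴.
Result: 1.60 × 10⁻¹² × 2.10 × 10³⁷ = 3.35 × 10²⁵ Pa.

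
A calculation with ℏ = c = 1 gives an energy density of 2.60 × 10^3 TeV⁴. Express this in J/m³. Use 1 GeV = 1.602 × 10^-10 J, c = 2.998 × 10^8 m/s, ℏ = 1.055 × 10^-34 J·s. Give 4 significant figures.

[E]/[L]³ = [E]⁴/(ℏc)³; restore (ℏc)⁻³.
1 GeV⁴ → 1/(ℏc)³ × (1 GeV in J)⁴ = 2.082 × 10^37 J/m³.
Convert the energy scale: 2.60 × 10^3 TeV⁴ = 2.60 × 10^15 GeV⁴.
Result: 2.60 × 10^15 × 2.082 × 10^37 = 5.412 × 10^52 J/m³.

5.412 × 10^52 J/m³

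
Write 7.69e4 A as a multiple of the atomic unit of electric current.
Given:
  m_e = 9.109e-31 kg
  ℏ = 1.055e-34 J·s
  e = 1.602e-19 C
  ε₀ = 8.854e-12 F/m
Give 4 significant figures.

1.163e7

atomic unit of electric current: I_au = e E_h/ℏ = m_e e⁵/((4πε₀)²ℏ³) = 6.612e-3 A.
7.69e4 / 6.612e-3 = 1.163e7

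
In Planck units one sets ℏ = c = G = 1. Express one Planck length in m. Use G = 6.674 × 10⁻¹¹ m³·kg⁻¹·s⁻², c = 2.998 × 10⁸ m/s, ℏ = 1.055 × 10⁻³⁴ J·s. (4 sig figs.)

1.616 × 10⁻³⁵ m

ℓ_P = √(ℏG/c³)
  = √(2.613 × 10⁻⁷⁰)
  = 1.616 × 10⁻³⁵ m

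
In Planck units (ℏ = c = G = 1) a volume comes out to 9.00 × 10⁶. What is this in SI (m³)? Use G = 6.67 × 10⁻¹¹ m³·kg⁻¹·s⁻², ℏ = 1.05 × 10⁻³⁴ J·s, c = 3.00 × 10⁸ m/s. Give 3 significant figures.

One Planck volume: V_P = (ℏG/c³)^(3/2) = 4.18 × 10⁻¹⁰⁵ m³.
9.00 × 10⁶ × 4.18 × 10⁻¹⁰⁵ m³ = 3.76 × 10⁻⁹⁸ m³

3.76 × 10⁻⁹⁸ m³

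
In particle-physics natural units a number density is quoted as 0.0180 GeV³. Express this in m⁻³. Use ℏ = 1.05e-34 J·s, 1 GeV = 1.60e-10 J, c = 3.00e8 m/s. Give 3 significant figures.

Number density is [L]⁻³ = [E]³/(ℏc)³.
1 GeV³ → 1/(ℏc)³ × (1 GeV in J)³ = 1.31e47 m⁻³.
Result: 0.0180 × 1.31e47 = 2.36e45 m⁻³.

2.36e45 m⁻³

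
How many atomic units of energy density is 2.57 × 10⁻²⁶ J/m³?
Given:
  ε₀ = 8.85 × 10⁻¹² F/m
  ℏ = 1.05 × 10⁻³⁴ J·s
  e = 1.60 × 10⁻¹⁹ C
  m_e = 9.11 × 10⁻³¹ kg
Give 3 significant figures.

atomic unit of energy density: u_au = E_h/a₀³ = m_e⁴e¹⁰/((4πε₀)⁵ℏ⁸) = 3.01 × 10¹³ J/m³.
2.57 × 10⁻²⁶ / 3.01 × 10¹³ = 8.53 × 10⁻⁴⁰

8.53 × 10⁻⁴⁰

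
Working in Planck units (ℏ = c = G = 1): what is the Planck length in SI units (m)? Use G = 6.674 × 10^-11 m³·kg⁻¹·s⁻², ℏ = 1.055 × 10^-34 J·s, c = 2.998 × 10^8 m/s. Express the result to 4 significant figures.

The unique combination of the constants set to 1 with dimensions of length is ℓ_P = √(ℏG/c³).
  = √(2.613 × 10^-70)
  = 1.616 × 10^-35 m

1.616 × 10^-35 m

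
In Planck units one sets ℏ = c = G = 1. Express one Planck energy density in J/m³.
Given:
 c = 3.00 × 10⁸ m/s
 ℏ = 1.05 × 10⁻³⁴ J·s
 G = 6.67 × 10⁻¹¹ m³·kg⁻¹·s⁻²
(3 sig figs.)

u_P = c⁷/(ℏG²)
  = 2.19 × 10⁵⁹ / 4.67 × 10⁻⁵⁵
  = 4.68 × 10¹¹³ J/m³

4.68 × 10¹¹³ J/m³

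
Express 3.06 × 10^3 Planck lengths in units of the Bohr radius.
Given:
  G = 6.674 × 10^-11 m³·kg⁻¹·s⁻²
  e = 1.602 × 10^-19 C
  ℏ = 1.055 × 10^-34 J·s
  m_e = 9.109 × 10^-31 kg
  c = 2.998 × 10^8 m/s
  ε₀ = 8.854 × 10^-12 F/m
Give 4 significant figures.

Planck length: ℓ_P = √(ℏG/c³) = 1.616 × 10^-35 m
Bohr radius: a₀ = 4πε₀ℏ²/(m_e e²) = 5.297 × 10^-11 m
3.06 × 10^3 × 1.616 × 10^-35 / 5.297 × 10^-11 = 9.338 × 10^-22

9.338 × 10^-22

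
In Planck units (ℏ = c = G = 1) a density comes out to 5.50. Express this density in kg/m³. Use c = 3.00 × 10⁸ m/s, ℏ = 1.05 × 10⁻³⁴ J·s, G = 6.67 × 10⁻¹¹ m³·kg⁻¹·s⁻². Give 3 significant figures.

2.86 × 10⁹⁷ kg/m³

One Planck density: ρ_P = c⁵/(ℏG²) = 5.20 × 10⁹⁶ kg/m³.
5.50 × 5.20 × 10⁹⁶ kg/m³ = 2.86 × 10⁹⁷ kg/m³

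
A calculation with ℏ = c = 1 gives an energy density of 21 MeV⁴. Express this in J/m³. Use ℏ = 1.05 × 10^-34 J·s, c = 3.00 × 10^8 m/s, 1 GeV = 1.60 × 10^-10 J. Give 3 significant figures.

[E]/[L]³ = [E]⁴/(ℏc)³; restore (ℏc)⁻³.
1 GeV⁴ → 1/(ℏc)³ × (1 GeV in J)⁴ = 2.10 × 10^37 J/m³.
Convert the energy scale: 21 MeV⁴ = 2.10 × 10^-11 GeV⁴.
Result: 2.10 × 10^-11 × 2.10 × 10^37 = 4.40 × 10^26 J/m³.

4.40 × 10^26 J/m³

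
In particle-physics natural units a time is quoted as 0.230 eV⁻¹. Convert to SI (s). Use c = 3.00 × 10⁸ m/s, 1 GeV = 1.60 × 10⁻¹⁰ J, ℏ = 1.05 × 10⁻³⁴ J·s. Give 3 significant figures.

1.51 × 10⁻¹⁶ s

A time is [E]⁻¹ in ℏ=c=1; restore one factor of ℏ.
1 GeV⁻¹ → ℏ × (1 GeV in J)⁻¹ = 6.56 × 10⁻²⁵ s.
Convert the energy scale: 0.230 eV⁻¹ = 2.30 × 10⁸ GeV⁻¹.
Result: 2.30 × 10⁸ × 6.56 × 10⁻²⁵ = 1.51 × 10⁻¹⁶ s.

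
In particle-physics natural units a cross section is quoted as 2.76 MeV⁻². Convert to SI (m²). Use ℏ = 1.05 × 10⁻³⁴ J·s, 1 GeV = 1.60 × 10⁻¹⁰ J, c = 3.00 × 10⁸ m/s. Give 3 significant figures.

1.07 × 10⁻²⁵ m²

Area is [L]² = [E]⁻²·(ℏc)²; restore (ℏc)².
1 GeV⁻² → (ℏc)² × (1 GeV in J)⁻² = 3.88 × 10⁻³² m².
Convert the energy scale: 2.76 MeV⁻² = 2.76 × 10⁶ GeV⁻².
Result: 2.76 × 10⁶ × 3.88 × 10⁻³² = 1.07 × 10⁻²⁵ m².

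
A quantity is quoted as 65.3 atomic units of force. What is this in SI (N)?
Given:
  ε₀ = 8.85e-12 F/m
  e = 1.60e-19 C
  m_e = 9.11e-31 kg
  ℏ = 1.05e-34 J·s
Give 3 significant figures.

One atomic unit of force: F_au = E_h/a₀ = m_e²e⁶/((4πε₀)³ℏ⁴) = 8.33e-8 N.
65.3 × 8.33e-8 N = 5.44e-6 N

5.44e-6 N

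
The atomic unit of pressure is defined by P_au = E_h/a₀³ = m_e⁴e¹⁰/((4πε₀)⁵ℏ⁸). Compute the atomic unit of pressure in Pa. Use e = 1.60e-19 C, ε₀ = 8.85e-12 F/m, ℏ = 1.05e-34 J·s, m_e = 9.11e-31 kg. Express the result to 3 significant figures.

3.01e13 Pa

P_au = E_h/a₀³ = m_e⁴e¹⁰/((4πε₀)⁵ℏ⁸)
E_h = 4.38e-18 J
a₀ = 5.26e-11 m
E_h/a₀³ = 3.01e13 Pa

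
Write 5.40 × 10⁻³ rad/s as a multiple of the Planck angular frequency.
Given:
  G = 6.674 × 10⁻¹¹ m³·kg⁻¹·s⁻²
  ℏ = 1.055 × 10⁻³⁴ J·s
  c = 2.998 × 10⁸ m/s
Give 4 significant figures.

Planck angular frequency: ω_P = √(c⁵/(ℏG)) = 1.855 × 10⁴³ rad/s.
5.40 × 10⁻³ / 1.855 × 10⁴³ = 2.912 × 10⁻⁴⁶

2.912 × 10⁻⁴⁶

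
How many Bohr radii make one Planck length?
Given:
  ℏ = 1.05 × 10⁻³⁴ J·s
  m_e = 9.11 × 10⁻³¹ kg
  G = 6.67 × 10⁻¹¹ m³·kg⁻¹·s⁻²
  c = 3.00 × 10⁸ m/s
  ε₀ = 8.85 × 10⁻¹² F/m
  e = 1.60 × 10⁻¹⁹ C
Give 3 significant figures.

Planck length: ℓ_P = √(ℏG/c³) = 1.61 × 10⁻³⁵ m
Bohr radius: a₀ = 4πε₀ℏ²/(m_e e²) = 5.26 × 10⁻¹¹ m
ratio = 1.61 × 10⁻³⁵ / 5.26 × 10⁻¹¹ = 3.06 × 10⁻²⁵

3.06 × 10⁻²⁵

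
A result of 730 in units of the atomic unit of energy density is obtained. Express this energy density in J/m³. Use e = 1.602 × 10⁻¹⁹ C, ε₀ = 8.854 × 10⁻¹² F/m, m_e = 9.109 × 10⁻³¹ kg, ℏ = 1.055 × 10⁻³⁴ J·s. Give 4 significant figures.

2.138 × 10¹⁶ J/m³

One atomic unit of energy density: u_au = E_h/a₀³ = m_e⁴e¹⁰/((4πε₀)⁵ℏ⁸) = 2.929 × 10¹³ J/m³.
730 × 2.929 × 10¹³ J/m³ = 2.138 × 10¹⁶ J/m³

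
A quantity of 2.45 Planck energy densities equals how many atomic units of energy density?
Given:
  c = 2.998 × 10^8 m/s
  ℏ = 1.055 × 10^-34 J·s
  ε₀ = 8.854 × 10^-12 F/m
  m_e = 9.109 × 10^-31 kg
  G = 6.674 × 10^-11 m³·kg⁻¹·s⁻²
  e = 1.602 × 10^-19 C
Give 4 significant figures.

3.875 × 10^100

Planck energy density: u_P = c⁷/(ℏG²) = 4.632 × 10^113 J/m³
atomic unit of energy density: u_au = E_h/a₀³ = m_e⁴e¹⁰/((4πε₀)⁵ℏ⁸) = 2.929 × 10^13 J/m³
2.45 × 4.632 × 10^113 / 2.929 × 10^13 = 3.875 × 10^100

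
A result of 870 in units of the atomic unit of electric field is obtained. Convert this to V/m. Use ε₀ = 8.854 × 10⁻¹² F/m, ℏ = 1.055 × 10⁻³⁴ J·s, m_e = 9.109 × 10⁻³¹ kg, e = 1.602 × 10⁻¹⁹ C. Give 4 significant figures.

4.464 × 10¹⁴ V/m

One atomic unit of electric field: E_au = E_h/(e a₀) = m_e²e⁵/((4πε₀)³ℏ⁴) = 5.131 × 10¹¹ V/m.
870 × 5.131 × 10¹¹ V/m = 4.464 × 10¹⁴ V/m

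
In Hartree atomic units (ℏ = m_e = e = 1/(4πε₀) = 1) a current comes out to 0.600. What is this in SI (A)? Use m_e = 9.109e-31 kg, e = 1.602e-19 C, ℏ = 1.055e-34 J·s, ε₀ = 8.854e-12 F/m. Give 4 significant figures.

One atomic unit of electric current: I_au = e E_h/ℏ = m_e e⁵/((4πε₀)²ℏ³) = 6.612e-3 A.
0.600 × 6.612e-3 A = 3.967e-3 A

3.967e-3 A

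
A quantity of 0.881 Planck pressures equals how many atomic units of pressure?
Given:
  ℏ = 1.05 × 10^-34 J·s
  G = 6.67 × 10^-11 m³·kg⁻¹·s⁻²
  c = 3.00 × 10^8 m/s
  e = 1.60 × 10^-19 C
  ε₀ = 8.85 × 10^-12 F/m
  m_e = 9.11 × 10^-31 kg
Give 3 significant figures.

Planck pressure: p_P = c⁷/(ℏG²) = 4.68 × 10^113 Pa
atomic unit of pressure: P_au = E_h/a₀³ = m_e⁴e¹⁰/((4πε₀)⁵ℏ⁸) = 3.01 × 10^13 Pa
0.881 × 4.68 × 10^113 / 3.01 × 10^13 = 1.37 × 10^100

1.37 × 10^100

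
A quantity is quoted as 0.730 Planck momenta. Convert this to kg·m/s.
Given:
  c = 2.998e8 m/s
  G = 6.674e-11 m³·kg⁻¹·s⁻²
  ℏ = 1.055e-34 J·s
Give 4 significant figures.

One Planck momentum: p_P = √(ℏc³/G) = 6.527 kg·m/s.
0.730 × 6.527 kg·m/s = 4.764 kg·m/s

4.764 kg·m/s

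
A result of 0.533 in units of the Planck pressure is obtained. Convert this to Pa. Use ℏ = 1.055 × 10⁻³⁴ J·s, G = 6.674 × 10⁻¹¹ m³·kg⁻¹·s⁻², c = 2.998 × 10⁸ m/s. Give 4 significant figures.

One Planck pressure: p_P = c⁷/(ℏG²) = 4.632 × 10¹¹³ Pa.
0.533 × 4.632 × 10¹¹³ Pa = 2.469 × 10¹¹³ Pa

2.469 × 10¹¹³ Pa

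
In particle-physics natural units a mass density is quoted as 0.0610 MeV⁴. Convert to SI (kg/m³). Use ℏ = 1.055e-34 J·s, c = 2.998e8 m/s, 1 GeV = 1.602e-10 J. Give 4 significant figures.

1.413e7 kg/m³

Mass density is [E]/(c²[L]³) = [E]⁴/(ℏ³c⁵).
1 GeV⁴ → 1/(ℏ³c⁵) × (1 GeV in J)⁴ = 2.316e20 kg/m³.
Convert the energy scale: 0.0610 MeV⁴ = 6.10e-14 GeV⁴.
Result: 6.10e-14 × 2.316e20 = 1.413e7 kg/m³.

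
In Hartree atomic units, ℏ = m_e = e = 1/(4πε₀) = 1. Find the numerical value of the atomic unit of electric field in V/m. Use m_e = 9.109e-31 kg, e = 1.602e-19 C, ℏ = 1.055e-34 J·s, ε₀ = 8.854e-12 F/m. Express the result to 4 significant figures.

5.131e11 V/m

Dimensional analysis gives E_au = E_h/(e a₀) = m_e²e⁵/((4πε₀)³ℏ⁴).
E_h = 4.354e-18 J
a₀ = 5.297e-11 m
E_h/(e·a₀) = 5.131e11 V/m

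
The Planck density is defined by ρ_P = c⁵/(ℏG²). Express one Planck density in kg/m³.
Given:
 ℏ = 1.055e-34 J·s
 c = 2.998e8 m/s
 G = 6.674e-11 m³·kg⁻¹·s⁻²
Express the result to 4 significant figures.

ρ_P = c⁵/(ℏG²)
  = 2.422e42 / 4.699e-55
  = 5.154e96 kg/m³

5.154e96 kg/m³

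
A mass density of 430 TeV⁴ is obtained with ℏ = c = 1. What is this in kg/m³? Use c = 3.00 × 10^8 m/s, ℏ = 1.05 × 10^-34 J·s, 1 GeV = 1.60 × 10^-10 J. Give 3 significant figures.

Mass density is [E]/(c²[L]³) = [E]⁴/(ℏ³c⁵).
1 GeV⁴ → 1/(ℏ³c⁵) × (1 GeV in J)⁴ = 2.33 × 10^20 kg/m³.
Convert the energy scale: 430 TeV⁴ = 4.30 × 10^14 GeV⁴.
Result: 4.30 × 10^14 × 2.33 × 10^20 = 1.00 × 10^35 kg/m³.

1.00 × 10^35 kg/m³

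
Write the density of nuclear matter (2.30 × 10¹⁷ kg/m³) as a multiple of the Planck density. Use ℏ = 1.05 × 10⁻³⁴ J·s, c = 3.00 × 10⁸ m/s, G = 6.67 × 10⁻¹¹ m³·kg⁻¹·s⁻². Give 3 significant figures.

Planck density: ρ_P = c⁵/(ℏG²) = 5.20 × 10⁹⁶ kg/m³.
2.30 × 10¹⁷ / 5.20 × 10⁹⁶ = 4.42 × 10⁻⁸⁰

4.42 × 10⁻⁸⁰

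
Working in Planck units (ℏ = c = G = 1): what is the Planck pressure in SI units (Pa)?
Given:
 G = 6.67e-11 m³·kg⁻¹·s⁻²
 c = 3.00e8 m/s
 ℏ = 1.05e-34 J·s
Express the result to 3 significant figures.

4.68e113 Pa

The unique combination of the constants set to 1 with dimensions of pressure is p_P = c⁷/(ℏG²).
  = 2.19e59 / 4.67e-55
  = 4.68e113 Pa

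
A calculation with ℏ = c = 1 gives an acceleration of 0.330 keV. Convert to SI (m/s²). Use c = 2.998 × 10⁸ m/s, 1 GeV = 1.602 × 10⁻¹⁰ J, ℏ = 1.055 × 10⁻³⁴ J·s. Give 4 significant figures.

Acceleration is [L]/[T]² = c·[E]/ℏ.
1 GeV → c/ℏ × (1 GeV in J) = 4.552 × 10³² m/s².
Convert the energy scale: 0.330 keV = 3.30 × 10⁻⁷ GeV.
Result: 3.30 × 10⁻⁷ × 4.552 × 10³² = 1.502 × 10²⁶ m/s².

1.502 × 10²⁶ m/s²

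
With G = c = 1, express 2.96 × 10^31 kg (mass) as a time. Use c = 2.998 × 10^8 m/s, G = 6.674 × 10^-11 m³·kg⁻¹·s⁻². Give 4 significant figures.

7.331 × 10^-5 s

Mass → time via G/c³.
2.96 × 10^31 kg × (G/c³) = 7.331 × 10^-5 s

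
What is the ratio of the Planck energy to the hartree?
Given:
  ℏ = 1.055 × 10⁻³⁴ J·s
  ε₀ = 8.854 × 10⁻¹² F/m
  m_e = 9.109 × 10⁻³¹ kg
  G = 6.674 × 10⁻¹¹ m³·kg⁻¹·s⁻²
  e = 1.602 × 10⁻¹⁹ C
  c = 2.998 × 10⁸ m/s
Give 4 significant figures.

4.494 × 10²⁶

Planck energy: E_P = √(ℏc⁵/G) = 1.957 × 10⁹ J
hartree: E_h = m_e e⁴/(4πε₀ℏ)² = 4.354 × 10⁻¹⁸ J
ratio = 1.957 × 10⁹ / 4.354 × 10⁻¹⁸ = 4.494 × 10²⁶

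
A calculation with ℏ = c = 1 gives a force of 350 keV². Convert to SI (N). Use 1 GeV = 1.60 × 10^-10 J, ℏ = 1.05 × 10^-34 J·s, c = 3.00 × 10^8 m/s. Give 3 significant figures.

2.84 × 10^-4 N

Force is [E]/[L] = [E]²/(ℏc); restore (ℏc)⁻¹.
1 GeV² → 1/(ℏc) × (1 GeV in J)² = 8.13 × 10^5 N.
Convert the energy scale: 350 keV² = 3.50 × 10^-10 GeV².
Result: 3.50 × 10^-10 × 8.13 × 10^5 = 2.84 × 10^-4 N.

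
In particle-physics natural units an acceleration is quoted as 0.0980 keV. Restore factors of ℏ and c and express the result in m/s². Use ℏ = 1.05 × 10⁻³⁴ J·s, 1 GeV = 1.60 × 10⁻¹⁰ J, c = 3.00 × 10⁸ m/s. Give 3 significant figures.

4.48 × 10²⁵ m/s²

Acceleration is [L]/[T]² = c·[E]/ℏ.
1 GeV → c/ℏ × (1 GeV in J) = 4.57 × 10³² m/s².
Convert the energy scale: 0.0980 keV = 9.80 × 10⁻⁸ GeV.
Result: 9.80 × 10⁻⁸ × 4.57 × 10³² = 4.48 × 10²⁵ m/s².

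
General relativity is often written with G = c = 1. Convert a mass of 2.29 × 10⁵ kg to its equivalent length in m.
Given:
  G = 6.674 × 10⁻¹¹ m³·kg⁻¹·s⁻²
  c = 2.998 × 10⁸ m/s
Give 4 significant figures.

In G = c = 1 units mass has dimensions of length; the conversion factor is G/c².
2.29 × 10⁵ kg × (G/c²) = 1.700 × 10⁻²² m

1.700 × 10⁻²² m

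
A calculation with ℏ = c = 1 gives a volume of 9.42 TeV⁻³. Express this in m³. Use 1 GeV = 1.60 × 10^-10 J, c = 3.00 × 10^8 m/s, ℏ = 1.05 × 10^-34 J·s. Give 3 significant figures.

Volume is [L]³ = [E]⁻³·(ℏc)³.
1 GeV⁻³ → (ℏc)³ × (1 GeV in J)⁻³ = 7.63 × 10^-48 m³.
Convert the energy scale: 9.42 TeV⁻³ = 9.42 × 10^-9 GeV⁻³.
Result: 9.42 × 10^-9 × 7.63 × 10^-48 = 7.19 × 10^-56 m³.

7.19 × 10^-56 m³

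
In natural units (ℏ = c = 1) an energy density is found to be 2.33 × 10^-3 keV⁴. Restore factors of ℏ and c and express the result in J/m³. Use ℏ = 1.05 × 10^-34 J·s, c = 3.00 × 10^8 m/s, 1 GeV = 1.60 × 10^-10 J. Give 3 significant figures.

[E]/[L]³ = [E]⁴/(ℏc)³; restore (ℏc)⁻³.
1 GeV⁴ → 1/(ℏc)³ × (1 GeV in J)⁴ = 2.10 × 10^37 J/m³.
Convert the energy scale: 2.33 × 10^-3 keV⁴ = 2.33 × 10^-27 GeV⁴.
Result: 2.33 × 10^-27 × 2.10 × 10^37 = 4.89 × 10^10 J/m³.

4.89 × 10^10 J/m³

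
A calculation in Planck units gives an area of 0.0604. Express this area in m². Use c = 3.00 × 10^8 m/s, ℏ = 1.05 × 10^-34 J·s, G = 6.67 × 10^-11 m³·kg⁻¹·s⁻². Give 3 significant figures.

1.57 × 10^-71 m²

One Planck area: A_P = ℏG/c³ = 2.59 × 10^-70 m².
0.0604 × 2.59 × 10^-70 m² = 1.57 × 10^-71 m²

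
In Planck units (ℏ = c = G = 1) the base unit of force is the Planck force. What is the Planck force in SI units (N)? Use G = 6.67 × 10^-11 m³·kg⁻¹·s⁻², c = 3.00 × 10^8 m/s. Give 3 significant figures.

1.21 × 10^44 N

F_P = c⁴/G
  = 8.10 × 10^33 / 6.67 × 10^-11
  = 1.21 × 10^44 N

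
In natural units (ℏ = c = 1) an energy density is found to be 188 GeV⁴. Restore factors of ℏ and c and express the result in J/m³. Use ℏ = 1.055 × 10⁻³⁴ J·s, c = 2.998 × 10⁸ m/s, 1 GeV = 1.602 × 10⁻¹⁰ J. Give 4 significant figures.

3.913 × 10³⁹ J/m³

[E]/[L]³ = [E]⁴/(ℏc)³; restore (ℏc)⁻³.
1 GeV⁴ → 1/(ℏc)³ × (1 GeV in J)⁴ = 2.082 × 10³⁷ J/m³.
Result: 188 × 2.082 × 10³⁷ = 3.913 × 10³⁹ J/m³.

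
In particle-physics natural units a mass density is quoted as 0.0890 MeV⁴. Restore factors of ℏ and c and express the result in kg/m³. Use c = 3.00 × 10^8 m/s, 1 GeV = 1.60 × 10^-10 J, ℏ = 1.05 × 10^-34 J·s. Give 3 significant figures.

Mass density is [E]/(c²[L]³) = [E]⁴/(ℏ³c⁵).
1 GeV⁴ → 1/(ℏ³c⁵) × (1 GeV in J)⁴ = 2.33 × 10^20 kg/m³.
Convert the energy scale: 0.0890 MeV⁴ = 8.90 × 10^-14 GeV⁴.
Result: 8.90 × 10^-14 × 2.33 × 10^20 = 2.07 × 10^7 kg/m³.

2.07 × 10^7 kg/m³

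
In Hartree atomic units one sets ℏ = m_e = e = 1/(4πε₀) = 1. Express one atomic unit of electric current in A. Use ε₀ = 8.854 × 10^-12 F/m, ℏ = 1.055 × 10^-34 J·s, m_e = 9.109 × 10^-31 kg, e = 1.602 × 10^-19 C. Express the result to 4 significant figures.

6.612 × 10^-3 A

I_au = e E_h/ℏ = m_e e⁵/((4πε₀)²ℏ³)
E_h = 4.354 × 10^-18 J
e·E_h/ℏ = 6.612 × 10^-3 A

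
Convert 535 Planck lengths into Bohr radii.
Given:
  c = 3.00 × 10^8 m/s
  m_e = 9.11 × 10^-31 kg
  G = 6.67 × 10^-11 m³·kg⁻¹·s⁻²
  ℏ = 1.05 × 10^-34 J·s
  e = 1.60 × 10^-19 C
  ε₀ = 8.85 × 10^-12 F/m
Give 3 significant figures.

Planck length: ℓ_P = √(ℏG/c³) = 1.61 × 10^-35 m
Bohr radius: a₀ = 4πε₀ℏ²/(m_e e²) = 5.26 × 10^-11 m
535 × 1.61 × 10^-35 / 5.26 × 10^-11 = 1.64 × 10^-22

1.64 × 10^-22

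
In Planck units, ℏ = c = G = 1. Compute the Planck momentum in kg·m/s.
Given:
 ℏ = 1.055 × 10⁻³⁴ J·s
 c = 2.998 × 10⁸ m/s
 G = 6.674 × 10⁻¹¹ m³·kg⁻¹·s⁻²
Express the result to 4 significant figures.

Dimensional analysis gives p_P = √(ℏc³/G).
  = √(42.60)
  = 6.527 kg·m/s

6.527 kg·m/s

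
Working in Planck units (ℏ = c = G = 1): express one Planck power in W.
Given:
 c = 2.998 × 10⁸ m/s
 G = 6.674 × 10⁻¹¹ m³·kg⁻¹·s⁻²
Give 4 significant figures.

From ℏ = c = G = 1 the power scale is P_P = c⁵/G.
  = 2.422 × 10⁴² / 6.674 × 10⁻¹¹
  = 3.629 × 10⁵² W

3.629 × 10⁵² W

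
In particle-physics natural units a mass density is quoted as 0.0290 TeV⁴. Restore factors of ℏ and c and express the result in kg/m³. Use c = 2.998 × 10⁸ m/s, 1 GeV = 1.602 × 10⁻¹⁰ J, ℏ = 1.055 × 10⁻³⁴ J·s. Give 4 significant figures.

Mass density is [E]/(c²[L]³) = [E]⁴/(ℏ³c⁵).
1 GeV⁴ → 1/(ℏ³c⁵) × (1 GeV in J)⁴ = 2.316 × 10²⁰ kg/m³.
Convert the energy scale: 0.0290 TeV⁴ = 2.90 × 10¹⁰ GeV⁴.
Result: 2.90 × 10¹⁰ × 2.316 × 10²⁰ = 6.716 × 10³⁰ kg/m³.

6.716 × 10³⁰ kg/m³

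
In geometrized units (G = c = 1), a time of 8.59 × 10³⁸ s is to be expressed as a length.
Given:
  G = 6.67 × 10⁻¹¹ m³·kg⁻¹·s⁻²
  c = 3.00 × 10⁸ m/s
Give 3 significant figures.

2.58 × 10⁴⁷ m

Time → length via c.
8.59 × 10³⁸ s × (c) = 2.58 × 10⁴⁷ m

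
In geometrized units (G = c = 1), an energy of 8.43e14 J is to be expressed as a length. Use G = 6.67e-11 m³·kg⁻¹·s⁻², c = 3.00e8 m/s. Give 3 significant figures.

Energy → length via G/c⁴.
8.43e14 J × (G/c⁴) = 6.94e-30 m

6.94e-30 m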